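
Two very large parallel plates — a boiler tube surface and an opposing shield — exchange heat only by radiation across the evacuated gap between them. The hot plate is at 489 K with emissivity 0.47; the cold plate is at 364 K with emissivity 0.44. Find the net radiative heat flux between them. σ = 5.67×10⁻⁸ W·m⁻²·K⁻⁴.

q ≈ 661 W/m²

For two infinite grey parallel plates, q = σ(T₁⁴ − T₂⁴)/(1/ε₁ + 1/ε₂ − 1).
T₁⁴ − T₂⁴ = 5.718×10¹⁰ − 1.756×10¹⁰ = 3.962×10¹⁰ K⁴.
1/ε₁ + 1/ε₂ − 1 = 2.128 + 2.273 − 1 = 3.400.
q = 5.67×10⁻⁸ × 3.962×10¹⁰ / 3.400.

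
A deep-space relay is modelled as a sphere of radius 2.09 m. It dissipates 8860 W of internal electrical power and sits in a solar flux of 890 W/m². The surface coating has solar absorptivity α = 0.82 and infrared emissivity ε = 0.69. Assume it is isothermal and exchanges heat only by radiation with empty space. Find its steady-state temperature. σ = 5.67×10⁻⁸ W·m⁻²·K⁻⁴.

T ≈ 306 K

At steady state, absorbed solar power + internal power = radiated power.
Absorbed: α·S·A_cross = 0.82·890·13.72 = 10010 W (cross-section πr²).
Total input = 10010 + 8860 = 18870 W.
Radiated: εσ·A_surf·T⁴ with A_surf = 4πr² = 54.89 m².
T⁴ = 18870/(0.69·5.67×10⁻⁸·54.89) = 8.789×10⁹ K⁴.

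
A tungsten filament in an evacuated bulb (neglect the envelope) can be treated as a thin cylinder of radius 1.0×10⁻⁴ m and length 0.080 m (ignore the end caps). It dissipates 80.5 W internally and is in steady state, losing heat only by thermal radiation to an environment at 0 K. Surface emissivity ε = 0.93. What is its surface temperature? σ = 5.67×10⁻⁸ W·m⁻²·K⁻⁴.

Steady state: internal power = radiated power, P = εσA T⁴.
Radiating area A = 2πrL = 5.027×10⁻⁵ m².
T⁴ = P/(εσA) = 80.5/(0.93·5.67×10⁻⁸·5.027×10⁻⁵) = 3.037×10¹³ K⁴.
T = (3.037×10¹³)^(1/4).

T ≈ 2350 K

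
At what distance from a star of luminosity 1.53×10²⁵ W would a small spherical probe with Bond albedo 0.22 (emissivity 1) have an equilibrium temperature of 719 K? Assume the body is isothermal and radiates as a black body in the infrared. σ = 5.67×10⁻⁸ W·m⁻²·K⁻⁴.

d ≈ 3.96×10⁹ m

For an isothermal black-emitting sphere, (1−a)S·πr² = σ·4πr²·T⁴ ⇒ S = 4σT⁴/(1−a).
S = 4·5.67×10⁻⁸·(719)⁴/0.780 = 77710 W/m².
Flux falls as S = L/(4πd²), so d = √(L/(4πS)) = √(1.53×10²⁵/(4π·77710)).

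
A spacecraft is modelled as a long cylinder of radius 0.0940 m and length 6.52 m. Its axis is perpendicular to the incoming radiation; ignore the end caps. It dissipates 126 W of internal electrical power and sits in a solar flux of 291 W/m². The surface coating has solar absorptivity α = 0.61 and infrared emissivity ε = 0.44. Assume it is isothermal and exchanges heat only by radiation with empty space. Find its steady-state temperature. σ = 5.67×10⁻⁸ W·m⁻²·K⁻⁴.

T ≈ 245 K

At steady state, absorbed solar power + internal power = radiated power.
Absorbed: α·S·A_cross = 0.61·291·1.226 = 217.6 W (cross-section 2rL).
Total input = 217.6 + 126 = 343.6 W.
Radiated: εσ·A_surf·T⁴ with A_surf = 2πrL = 3.851 m².
T⁴ = 343.6/(0.44·5.67×10⁻⁸·3.851) = 3.576×10⁹ K⁴.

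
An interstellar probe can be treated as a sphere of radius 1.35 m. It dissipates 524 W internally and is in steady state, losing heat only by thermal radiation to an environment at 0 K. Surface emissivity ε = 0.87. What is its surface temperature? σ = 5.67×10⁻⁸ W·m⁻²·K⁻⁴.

T ≈ 147 K

Steady state: internal power = radiated power, P = εσA T⁴.
Radiating area A = 4πr² = 22.90 m².
T⁴ = P/(εσA) = 524/(0.87·5.67×10⁻⁸·22.90) = 4.638×10⁸ K⁴.
T = (4.638×10⁸)^(1/4).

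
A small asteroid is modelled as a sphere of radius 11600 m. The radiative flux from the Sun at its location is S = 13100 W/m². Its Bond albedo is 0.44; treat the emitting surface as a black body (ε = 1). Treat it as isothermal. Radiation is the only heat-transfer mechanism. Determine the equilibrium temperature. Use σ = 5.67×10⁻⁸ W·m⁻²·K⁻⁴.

T ≈ 424 K

At equilibrium, absorbed power = emitted power.
Absorbing cross-section = πr² = 4.227×10⁸ m²; emitting surface = 4πr² = 1.691×10⁹ m² (ratio 4).
(1−a)S·A_cross = εσ·A_surf·T⁴  ⇒  T⁴ = (1−a)S/(4σ).
T⁴ = 0.560·13100/(4·5.67×10⁻⁸) = 3.235×10¹⁰ K⁴.
T = (3.235×10¹⁰)^(1/4).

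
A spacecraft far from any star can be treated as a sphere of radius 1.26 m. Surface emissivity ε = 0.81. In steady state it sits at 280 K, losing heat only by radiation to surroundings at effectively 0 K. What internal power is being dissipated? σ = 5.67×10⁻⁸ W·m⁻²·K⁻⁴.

Steady state: P = εσA T⁴.
A = 4πr² = 19.95 m²; T⁴ = (280)⁴ = 6.147×10⁹ K⁴.
P = 0.81 × 5.67×10⁻⁸ × 19.95 × 6.147×10⁹.

P ≈ 5630 W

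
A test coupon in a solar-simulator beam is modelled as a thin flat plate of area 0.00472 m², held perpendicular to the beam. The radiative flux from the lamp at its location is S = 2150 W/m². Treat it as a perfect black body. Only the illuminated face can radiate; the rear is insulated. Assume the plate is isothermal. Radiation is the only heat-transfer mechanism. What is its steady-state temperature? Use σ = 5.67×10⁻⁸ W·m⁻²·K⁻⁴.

At equilibrium, absorbed power = emitted power.
Absorbing cross-section = A = 0.004720 m²; emitting surface = A = 0.004720 m² (ratio 1).
S·A_cross = εσ·A_surf·T⁴  ⇒  T⁴ = S/(1σ).
T⁴ = 1.00·2150/(1·5.67×10⁻⁸) = 3.792×10¹⁰ K⁴.
T = (3.792×10¹⁰)^(1/4).

T ≈ 441 K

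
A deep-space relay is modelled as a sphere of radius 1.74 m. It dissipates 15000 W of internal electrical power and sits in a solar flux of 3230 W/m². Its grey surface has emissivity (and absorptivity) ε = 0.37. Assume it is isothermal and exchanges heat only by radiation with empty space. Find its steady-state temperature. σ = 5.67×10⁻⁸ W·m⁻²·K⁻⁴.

T ≈ 426 K

At steady state, absorbed solar power + internal power = radiated power.
Absorbed: α·S·A_cross = 0.37·3230·9.511 = 11370 W (cross-section πr²).
Total input = 11370 + 15000 = 26370 W.
Radiated: εσ·A_surf·T⁴ with A_surf = 4πr² = 38.05 m².
T⁴ = 26370/(0.37·5.67×10⁻⁸·38.05) = 3.303×10¹⁰ K⁴.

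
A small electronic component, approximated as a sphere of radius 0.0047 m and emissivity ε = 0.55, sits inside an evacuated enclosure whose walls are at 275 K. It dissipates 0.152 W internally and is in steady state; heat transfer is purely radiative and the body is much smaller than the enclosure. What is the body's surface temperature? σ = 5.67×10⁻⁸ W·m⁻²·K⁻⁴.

T ≈ 391 K

For a small grey body in a large enclosure, net radiated power = εσA(T⁴ − T_w⁴).
Steady state: P = εσA(T⁴ − T_w⁴) with A = 4πr² = 2.776×10⁻⁴ m².
T⁴ = P/(εσA) + T_w⁴ = 0.152/(0.55·5.67×10⁻⁸·2.776×10⁻⁴) + (275)⁴
    = 1.756×10¹⁰ + 5.719×10⁹ = 2.328×10¹⁰ K⁴.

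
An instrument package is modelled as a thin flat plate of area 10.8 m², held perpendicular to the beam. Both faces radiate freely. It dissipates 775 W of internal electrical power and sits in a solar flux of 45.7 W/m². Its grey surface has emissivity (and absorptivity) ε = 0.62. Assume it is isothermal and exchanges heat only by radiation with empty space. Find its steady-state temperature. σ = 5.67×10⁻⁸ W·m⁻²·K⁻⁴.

At steady state, absorbed solar power + internal power = radiated power.
Absorbed: α·S·A_cross = 0.62·45.7·10.80 = 306.0 W (cross-section A).
Total input = 306.0 + 775 = 1081 W.
Radiated: εσ·A_surf·T⁴ with A_surf = 2A = 21.60 m².
T⁴ = 1081/(0.62·5.67×10⁻⁸·21.60) = 1.424×10⁹ K⁴.

T ≈ 194 K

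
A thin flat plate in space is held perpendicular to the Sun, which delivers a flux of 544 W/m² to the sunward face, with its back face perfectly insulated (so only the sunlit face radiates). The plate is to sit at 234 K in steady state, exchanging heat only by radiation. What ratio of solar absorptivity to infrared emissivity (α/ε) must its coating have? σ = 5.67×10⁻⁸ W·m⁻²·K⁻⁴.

Balance: αS·A = εσ·1A·T⁴ ⇒ α/ε = σT⁴/S.
α/ε = 5.67×10⁻⁸·(234)⁴/544 = 5.67×10⁻⁸·2.998×10⁹/544.

α/ε ≈ 0.312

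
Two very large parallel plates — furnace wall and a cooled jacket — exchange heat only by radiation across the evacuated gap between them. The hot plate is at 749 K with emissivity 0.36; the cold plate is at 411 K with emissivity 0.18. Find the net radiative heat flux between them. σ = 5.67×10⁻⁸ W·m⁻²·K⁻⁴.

q ≈ 2210 W/m²

For two infinite grey parallel plates, q = σ(T₁⁴ − T₂⁴)/(1/ε₁ + 1/ε₂ − 1).
T₁⁴ − T₂⁴ = 3.147×10¹¹ − 2.853×10¹⁰ = 2.862×10¹¹ K⁴.
1/ε₁ + 1/ε₂ − 1 = 2.778 + 5.556 − 1 = 7.333.
q = 5.67×10⁻⁸ × 2.862×10¹¹ / 7.333.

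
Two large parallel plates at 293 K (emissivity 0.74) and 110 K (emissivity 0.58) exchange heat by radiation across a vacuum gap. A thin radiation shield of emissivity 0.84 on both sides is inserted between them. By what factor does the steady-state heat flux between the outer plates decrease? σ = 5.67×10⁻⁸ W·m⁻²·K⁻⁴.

factor ≈ 1.67

Without shield: q₀ = σΔ(T⁴)/(1/ε₁+1/ε₂−1) with denominator 2.075.
With shield the two gaps are in series; the resistances add: (1/ε₁+1/ε_s−1)+(1/ε_s+1/ε₂−1) = 1.542+1.915 = 3.456.
Heat-flux ratio q₀/q = 3.456/2.075.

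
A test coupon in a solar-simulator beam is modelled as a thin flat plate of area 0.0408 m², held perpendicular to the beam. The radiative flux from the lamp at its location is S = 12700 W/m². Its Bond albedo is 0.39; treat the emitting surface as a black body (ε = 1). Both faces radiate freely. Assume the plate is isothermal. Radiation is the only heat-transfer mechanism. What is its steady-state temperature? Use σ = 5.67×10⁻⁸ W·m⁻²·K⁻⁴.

At equilibrium, absorbed power = emitted power.
Absorbing cross-section = A = 0.04080 m²; emitting surface = 2A = 0.08160 m² (ratio 2).
(1−a)S·A_cross = εσ·A_surf·T⁴  ⇒  T⁴ = (1−a)S/(2σ).
T⁴ = 0.610·12700/(2·5.67×10⁻⁸) = 6.832×10¹⁰ K⁴.
T = (6.832×10¹⁰)^(1/4).

T ≈ 511 K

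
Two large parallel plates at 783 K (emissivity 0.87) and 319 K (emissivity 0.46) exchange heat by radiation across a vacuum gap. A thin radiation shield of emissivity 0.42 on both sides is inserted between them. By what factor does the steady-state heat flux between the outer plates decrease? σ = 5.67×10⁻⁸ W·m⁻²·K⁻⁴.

Without shield: q₀ = σΔ(T⁴)/(1/ε₁+1/ε₂−1) with denominator 2.323.
With shield the two gaps are in series; the resistances add: (1/ε₁+1/ε_s−1)+(1/ε_s+1/ε₂−1) = 2.530+3.555 = 6.085.
Heat-flux ratio q₀/q = 6.085/2.323.

factor ≈ 2.62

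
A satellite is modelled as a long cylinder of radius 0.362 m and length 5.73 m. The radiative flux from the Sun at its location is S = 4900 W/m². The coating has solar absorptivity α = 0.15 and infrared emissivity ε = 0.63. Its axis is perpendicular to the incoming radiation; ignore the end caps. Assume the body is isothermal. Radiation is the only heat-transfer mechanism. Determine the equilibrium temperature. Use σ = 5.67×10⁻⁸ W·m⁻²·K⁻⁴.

T ≈ 284 K

At equilibrium, absorbed power = emitted power.
Absorbing cross-section = 2rL = 4.149 m²; emitting surface = 2πrL = 13.03 m² (ratio π).
αS·A_cross = εσ·A_surf·T⁴  ⇒  T⁴ = αS/(ε·πσ).
T⁴ = 0.150·4900/(0.63·π·5.67×10⁻⁸) = 6.550×10⁹ K⁴.
T = (6.550×10⁹)^(1/4).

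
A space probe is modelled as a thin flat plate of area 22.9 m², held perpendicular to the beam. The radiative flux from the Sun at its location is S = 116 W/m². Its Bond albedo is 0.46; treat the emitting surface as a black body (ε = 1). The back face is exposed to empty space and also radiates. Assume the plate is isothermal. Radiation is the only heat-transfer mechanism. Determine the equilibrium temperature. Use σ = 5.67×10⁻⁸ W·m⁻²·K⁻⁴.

At equilibrium, absorbed power = emitted power.
Absorbing cross-section = A = 22.90 m²; emitting surface = 2A = 45.80 m² (ratio 2).
(1−a)S·A_cross = εσ·A_surf·T⁴  ⇒  T⁴ = (1−a)S/(2σ).
T⁴ = 0.540·116/(2·5.67×10⁻⁸) = 5.524×10⁸ K⁴.
T = (5.524×10⁸)^(1/4).

T ≈ 153 K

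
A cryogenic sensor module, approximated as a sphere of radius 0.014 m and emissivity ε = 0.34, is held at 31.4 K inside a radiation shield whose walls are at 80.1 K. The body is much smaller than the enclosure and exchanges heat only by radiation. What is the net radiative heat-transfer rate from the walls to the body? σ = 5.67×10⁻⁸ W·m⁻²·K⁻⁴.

For a small grey body in a large enclosure: P_net = εσA(T_body⁴ − T_wall⁴).
A = 4πr² = 0.002463 m²; T_body⁴ − T_wall⁴ = 9.721×10⁵ − 4.117×10⁷ = -4.019×10⁷ K⁴.
|P_net| = 0.34·5.67×10⁻⁸·0.002463·4.019×10⁷.

P_net ≈ 0.00191 W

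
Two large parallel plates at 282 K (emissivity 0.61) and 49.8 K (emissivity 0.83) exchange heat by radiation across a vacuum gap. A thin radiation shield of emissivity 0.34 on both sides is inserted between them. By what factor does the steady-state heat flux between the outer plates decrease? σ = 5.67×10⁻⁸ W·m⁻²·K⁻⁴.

factor ≈ 3.65

Without shield: q₀ = σΔ(T⁴)/(1/ε₁+1/ε₂−1) with denominator 1.844.
With shield the two gaps are in series; the resistances add: (1/ε₁+1/ε_s−1)+(1/ε_s+1/ε₂−1) = 3.581+3.146 = 6.727.
Heat-flux ratio q₀/q = 6.727/1.844.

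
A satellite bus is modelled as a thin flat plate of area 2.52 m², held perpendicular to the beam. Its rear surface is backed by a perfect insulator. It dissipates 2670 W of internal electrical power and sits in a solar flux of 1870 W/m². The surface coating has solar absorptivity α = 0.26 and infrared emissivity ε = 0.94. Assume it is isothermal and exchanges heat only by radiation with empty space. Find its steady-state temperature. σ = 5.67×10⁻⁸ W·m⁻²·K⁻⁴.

At steady state, absorbed solar power + internal power = radiated power.
Absorbed: α·S·A_cross = 0.26·1870·2.520 = 1225 W (cross-section A).
Total input = 1225 + 2670 = 3895 W.
Radiated: εσ·A_surf·T⁴ with A_surf = A = 2.520 m².
T⁴ = 3895/(0.94·5.67×10⁻⁸·2.520) = 2.900×10¹⁰ K⁴.

T ≈ 413 K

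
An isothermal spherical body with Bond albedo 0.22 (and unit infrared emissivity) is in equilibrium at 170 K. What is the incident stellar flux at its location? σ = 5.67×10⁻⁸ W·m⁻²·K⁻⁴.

(1−a)S·πr² = σ·4πr²·T⁴ ⇒ S = 4σT⁴/(1−a).
S = 4·5.67×10⁻⁸·8.352×10⁸/0.780.

S ≈ 243 W/m²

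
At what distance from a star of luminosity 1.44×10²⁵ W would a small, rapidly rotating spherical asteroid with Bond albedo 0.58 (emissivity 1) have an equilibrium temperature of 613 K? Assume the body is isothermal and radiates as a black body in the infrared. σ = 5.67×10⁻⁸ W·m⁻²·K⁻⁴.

For an isothermal black-emitting sphere, (1−a)S·πr² = σ·4πr²·T⁴ ⇒ S = 4σT⁴/(1−a).
S = 4·5.67×10⁻⁸·(613)⁴/0.420 = 76250 W/m².
Flux falls as S = L/(4πd²), so d = √(L/(4πS)) = √(1.44×10²⁵/(4π·76250)).

d ≈ 3.88×10⁹ m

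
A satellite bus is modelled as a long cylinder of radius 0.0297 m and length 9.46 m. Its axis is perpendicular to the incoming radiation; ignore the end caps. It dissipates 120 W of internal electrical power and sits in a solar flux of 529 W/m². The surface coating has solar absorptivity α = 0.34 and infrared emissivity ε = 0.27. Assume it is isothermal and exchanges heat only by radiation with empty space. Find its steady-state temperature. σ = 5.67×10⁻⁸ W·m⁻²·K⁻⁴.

At steady state, absorbed solar power + internal power = radiated power.
Absorbed: α·S·A_cross = 0.34·529·0.5619 = 101.1 W (cross-section 2rL).
Total input = 101.1 + 120 = 221.1 W.
Radiated: εσ·A_surf·T⁴ with A_surf = 2πrL = 1.765 m².
T⁴ = 221.1/(0.27·5.67×10⁻⁸·1.765) = 8.180×10⁹ K⁴.

T ≈ 301 K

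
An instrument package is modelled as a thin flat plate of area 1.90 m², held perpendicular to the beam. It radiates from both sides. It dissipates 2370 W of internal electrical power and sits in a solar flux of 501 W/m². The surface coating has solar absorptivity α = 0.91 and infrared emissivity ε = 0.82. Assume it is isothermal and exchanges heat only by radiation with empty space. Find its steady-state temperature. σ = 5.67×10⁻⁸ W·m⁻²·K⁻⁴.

T ≈ 368 K

At steady state, absorbed solar power + internal power = radiated power.
Absorbed: α·S·A_cross = 0.91·501·1.900 = 866.2 W (cross-section A).
Total input = 866.2 + 2370 = 3236 W.
Radiated: εσ·A_surf·T⁴ with A_surf = 2A = 3.800 m².
T⁴ = 3236/(0.82·5.67×10⁻⁸·3.800) = 1.832×10¹⁰ K⁴.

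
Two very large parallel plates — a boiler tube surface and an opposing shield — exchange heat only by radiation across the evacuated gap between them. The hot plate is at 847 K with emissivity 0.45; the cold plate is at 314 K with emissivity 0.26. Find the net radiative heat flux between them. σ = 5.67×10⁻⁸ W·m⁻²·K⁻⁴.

q ≈ 5650 W/m²

For two infinite grey parallel plates, q = σ(T₁⁴ − T₂⁴)/(1/ε₁ + 1/ε₂ − 1).
T₁⁴ − T₂⁴ = 5.147×10¹¹ − 9.721×10⁹ = 5.050×10¹¹ K⁴.
1/ε₁ + 1/ε₂ − 1 = 2.222 + 3.846 − 1 = 5.068.
q = 5.67×10⁻⁸ × 5.050×10¹¹ / 5.068.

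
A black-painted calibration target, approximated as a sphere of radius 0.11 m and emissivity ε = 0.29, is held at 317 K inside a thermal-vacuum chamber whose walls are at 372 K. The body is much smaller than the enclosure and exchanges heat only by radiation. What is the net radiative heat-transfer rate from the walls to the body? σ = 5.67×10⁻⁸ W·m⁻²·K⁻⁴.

P_net ≈ 22.6 W

For a small grey body in a large enclosure: P_net = εσA(T_body⁴ − T_wall⁴).
A = 4πr² = 0.1521 m²; T_body⁴ − T_wall⁴ = 1.010×10¹⁰ − 1.915×10¹⁰ = -9.052×10⁹ K⁴.
|P_net| = 0.29·5.67×10⁻⁸·0.1521·9.052×10⁹.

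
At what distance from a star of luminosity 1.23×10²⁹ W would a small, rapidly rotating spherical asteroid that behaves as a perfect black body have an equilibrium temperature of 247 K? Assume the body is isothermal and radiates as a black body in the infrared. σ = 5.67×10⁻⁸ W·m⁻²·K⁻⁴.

d ≈ 3.41×10¹² m

For an isothermal black-emitting sphere, (1−a)S·πr² = σ·4πr²·T⁴ ⇒ S = 4σT⁴/(1−a).
S = 4·5.67×10⁻⁸·(247)⁴/1.00 = 844.2 W/m².
Flux falls as S = L/(4πd²), so d = √(L/(4πS)) = √(1.23×10²⁹/(4π·844.2)).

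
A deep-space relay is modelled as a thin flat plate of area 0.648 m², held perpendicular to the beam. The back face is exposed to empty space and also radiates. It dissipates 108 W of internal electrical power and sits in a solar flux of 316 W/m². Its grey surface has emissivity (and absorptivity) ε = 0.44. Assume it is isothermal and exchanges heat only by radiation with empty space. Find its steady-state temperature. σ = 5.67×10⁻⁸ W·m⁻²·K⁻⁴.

At steady state, absorbed solar power + internal power = radiated power.
Absorbed: α·S·A_cross = 0.44·316·0.6480 = 90.10 W (cross-section A).
Total input = 90.10 + 108 = 198.1 W.
Radiated: εσ·A_surf·T⁴ with A_surf = 2A = 1.296 m².
T⁴ = 198.1/(0.44·5.67×10⁻⁸·1.296) = 6.127×10⁹ K⁴.

T ≈ 280 K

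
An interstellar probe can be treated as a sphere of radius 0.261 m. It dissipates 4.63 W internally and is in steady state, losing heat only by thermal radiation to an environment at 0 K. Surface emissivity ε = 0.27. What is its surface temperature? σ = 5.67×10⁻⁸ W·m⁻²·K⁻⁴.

Steady state: internal power = radiated power, P = εσA T⁴.
Radiating area A = 4πr² = 0.8560 m².
T⁴ = P/(εσA) = 4.63/(0.27·5.67×10⁻⁸·0.8560) = 3.533×10⁸ K⁴.
T = (3.533×10⁸)^(1/4).

T ≈ 137 K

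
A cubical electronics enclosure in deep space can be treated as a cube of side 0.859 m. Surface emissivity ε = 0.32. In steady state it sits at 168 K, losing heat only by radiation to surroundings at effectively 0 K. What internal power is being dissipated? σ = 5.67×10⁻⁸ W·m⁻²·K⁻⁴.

P ≈ 64.0 W

Steady state: P = εσA T⁴.
A = 6L² = 4.427 m²; T⁴ = (168)⁴ = 7.966×10⁸ K⁴.
P = 0.32 × 5.67×10⁻⁸ × 4.427 × 7.966×10⁸.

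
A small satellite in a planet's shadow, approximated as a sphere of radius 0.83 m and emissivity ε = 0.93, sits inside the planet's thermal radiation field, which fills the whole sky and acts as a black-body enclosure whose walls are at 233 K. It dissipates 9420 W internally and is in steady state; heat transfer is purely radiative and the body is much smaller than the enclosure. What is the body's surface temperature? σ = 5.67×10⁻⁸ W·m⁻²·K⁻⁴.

T ≈ 392 K

For a small grey body in a large enclosure, net radiated power = εσA(T⁴ − T_w⁴).
Steady state: P = εσA(T⁴ − T_w⁴) with A = 4πr² = 8.657 m².
T⁴ = P/(εσA) + T_w⁴ = 9420/(0.93·5.67×10⁻⁸·8.657) + (233)⁴
    = 2.064×10¹⁰ + 2.947×10⁹ = 2.358×10¹⁰ K⁴.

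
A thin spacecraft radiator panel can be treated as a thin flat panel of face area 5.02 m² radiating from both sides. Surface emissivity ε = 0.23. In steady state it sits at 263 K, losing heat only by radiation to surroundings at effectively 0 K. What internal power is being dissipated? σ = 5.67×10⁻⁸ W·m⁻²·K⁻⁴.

P ≈ 626 W

Steady state: P = εσA T⁴.
A = 2·5.02 = 10.04 m²; T⁴ = (263)⁴ = 4.784×10⁹ K⁴.
P = 0.23 × 5.67×10⁻⁸ × 10.04 × 4.784×10⁹.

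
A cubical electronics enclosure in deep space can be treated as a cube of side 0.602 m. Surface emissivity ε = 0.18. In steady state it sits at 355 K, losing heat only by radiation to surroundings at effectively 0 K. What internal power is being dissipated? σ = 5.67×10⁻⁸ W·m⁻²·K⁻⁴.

Steady state: P = εσA T⁴.
A = 6L² = 2.174 m²; T⁴ = (355)⁴ = 1.588×10¹⁰ K⁴.
P = 0.18 × 5.67×10⁻⁸ × 2.174 × 1.588×10¹⁰.

P ≈ 352 W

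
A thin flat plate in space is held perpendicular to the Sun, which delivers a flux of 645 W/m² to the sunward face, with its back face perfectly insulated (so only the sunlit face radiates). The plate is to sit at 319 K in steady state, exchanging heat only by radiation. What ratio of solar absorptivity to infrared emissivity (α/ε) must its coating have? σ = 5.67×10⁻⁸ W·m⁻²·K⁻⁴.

Balance: αS·A = εσ·1A·T⁴ ⇒ α/ε = σT⁴/S.
α/ε = 5.67×10⁻⁸·(319)⁴/645 = 5.67×10⁻⁸·1.036×10¹⁰/645.

α/ε ≈ 0.910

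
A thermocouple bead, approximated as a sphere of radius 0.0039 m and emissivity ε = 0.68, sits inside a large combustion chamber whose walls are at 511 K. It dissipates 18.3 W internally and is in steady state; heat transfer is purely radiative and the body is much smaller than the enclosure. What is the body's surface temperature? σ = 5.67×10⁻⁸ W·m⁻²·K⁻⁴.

For a small grey body in a large enclosure, net radiated power = εσA(T⁴ − T_w⁴).
Steady state: P = εσA(T⁴ − T_w⁴) with A = 4πr² = 1.911×10⁻⁴ m².
T⁴ = P/(εσA) + T_w⁴ = 18.3/(0.68·5.67×10⁻⁸·1.911×10⁻⁴) + (511)⁴
    = 2.483×10¹² + 6.818×10¹⁰ = 2.551×10¹² K⁴.

T ≈ 1260 K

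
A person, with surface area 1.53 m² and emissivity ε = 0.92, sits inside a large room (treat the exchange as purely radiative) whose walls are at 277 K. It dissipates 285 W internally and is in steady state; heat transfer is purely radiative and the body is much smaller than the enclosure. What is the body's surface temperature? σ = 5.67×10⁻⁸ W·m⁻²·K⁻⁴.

T ≈ 312 K

For a small grey body in a large enclosure, net radiated power = εσA(T⁴ − T_w⁴).
Steady state: P = εσA(T⁴ − T_w⁴) with A = 1.53 m².
T⁴ = P/(εσA) + T_w⁴ = 285/(0.92·5.67×10⁻⁸·1.530) + (277)⁴
    = 3.571×10⁹ + 5.887×10⁹ = 9.458×10⁹ K⁴.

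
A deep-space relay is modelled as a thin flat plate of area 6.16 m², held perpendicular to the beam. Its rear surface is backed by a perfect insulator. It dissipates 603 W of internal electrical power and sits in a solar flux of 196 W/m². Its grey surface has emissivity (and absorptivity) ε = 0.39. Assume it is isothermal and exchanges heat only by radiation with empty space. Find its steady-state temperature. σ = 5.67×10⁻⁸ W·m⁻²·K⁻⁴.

At steady state, absorbed solar power + internal power = radiated power.
Absorbed: α·S·A_cross = 0.39·196·6.160 = 470.9 W (cross-section A).
Total input = 470.9 + 603 = 1074 W.
Radiated: εσ·A_surf·T⁴ with A_surf = A = 6.160 m².
T⁴ = 1074/(0.39·5.67×10⁻⁸·6.160) = 7.884×10⁹ K⁴.

T ≈ 298 K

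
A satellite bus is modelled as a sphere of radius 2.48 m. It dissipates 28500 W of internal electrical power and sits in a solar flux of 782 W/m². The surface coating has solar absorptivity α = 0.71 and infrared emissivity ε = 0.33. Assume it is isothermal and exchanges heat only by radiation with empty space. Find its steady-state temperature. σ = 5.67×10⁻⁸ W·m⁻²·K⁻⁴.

T ≈ 406 K

At steady state, absorbed solar power + internal power = radiated power.
Absorbed: α·S·A_cross = 0.71·782·19.32 = 10730 W (cross-section πr²).
Total input = 10730 + 28500 = 39230 W.
Radiated: εσ·A_surf·T⁴ with A_surf = 4πr² = 77.29 m².
T⁴ = 39230/(0.33·5.67×10⁻⁸·77.29) = 2.713×10¹⁰ K⁴.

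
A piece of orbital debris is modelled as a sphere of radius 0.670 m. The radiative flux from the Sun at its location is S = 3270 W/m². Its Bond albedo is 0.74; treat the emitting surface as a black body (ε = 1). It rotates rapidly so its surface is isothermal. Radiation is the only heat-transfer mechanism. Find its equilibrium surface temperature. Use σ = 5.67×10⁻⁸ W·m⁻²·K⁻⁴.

At equilibrium, absorbed power = emitted power.
Absorbing cross-section = πr² = 1.410 m²; emitting surface = 4πr² = 5.641 m² (ratio 4).
(1−a)S·A_cross = εσ·A_surf·T⁴  ⇒  T⁴ = (1−a)S/(4σ).
T⁴ = 0.260·3270/(4·5.67×10⁻⁸) = 3.749×10⁹ K⁴.
T = (3.749×10⁹)^(1/4).

T ≈ 247 K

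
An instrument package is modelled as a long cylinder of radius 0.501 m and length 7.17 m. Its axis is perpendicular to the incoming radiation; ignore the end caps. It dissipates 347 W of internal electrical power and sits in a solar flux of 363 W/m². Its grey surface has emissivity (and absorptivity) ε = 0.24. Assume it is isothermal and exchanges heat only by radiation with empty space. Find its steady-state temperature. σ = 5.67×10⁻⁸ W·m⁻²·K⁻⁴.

T ≈ 237 K

At steady state, absorbed solar power + internal power = radiated power.
Absorbed: α·S·A_cross = 0.24·363·7.184 = 625.9 W (cross-section 2rL).
Total input = 625.9 + 347 = 972.9 W.
Radiated: εσ·A_surf·T⁴ with A_surf = 2πrL = 22.57 m².
T⁴ = 972.9/(0.24·5.67×10⁻⁸·22.57) = 3.168×10⁹ K⁴.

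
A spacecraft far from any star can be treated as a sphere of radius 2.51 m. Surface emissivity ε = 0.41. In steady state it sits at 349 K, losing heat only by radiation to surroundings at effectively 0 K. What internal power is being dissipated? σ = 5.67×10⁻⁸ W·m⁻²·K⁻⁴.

P ≈ 27300 W

Steady state: P = εσA T⁴.
A = 4πr² = 79.17 m²; T⁴ = (349)⁴ = 1.484×10¹⁰ K⁴.
P = 0.41 × 5.67×10⁻⁸ × 79.17 × 1.484×10¹⁰.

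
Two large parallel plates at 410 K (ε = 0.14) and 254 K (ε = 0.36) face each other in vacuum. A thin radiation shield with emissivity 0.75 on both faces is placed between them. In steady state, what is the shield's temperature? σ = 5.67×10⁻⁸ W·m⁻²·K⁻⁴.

In steady state the net flux on the hot side equals that on the cold side.
σ(T₁⁴−T_s⁴)/D₁ = σ(T_s⁴−T₂⁴)/D₂, with D₁ = 1/ε₁+1/ε_s−1 = 7.476, D₂ = 1/ε_s+1/ε₂−1 = 3.111.
Solve for T_s⁴: T_s⁴ = (D₂·T₁⁴ + D₁·T₂⁴)/(D₁+D₂) = 1.124×10¹⁰ K⁴.

T_s ≈ 326 K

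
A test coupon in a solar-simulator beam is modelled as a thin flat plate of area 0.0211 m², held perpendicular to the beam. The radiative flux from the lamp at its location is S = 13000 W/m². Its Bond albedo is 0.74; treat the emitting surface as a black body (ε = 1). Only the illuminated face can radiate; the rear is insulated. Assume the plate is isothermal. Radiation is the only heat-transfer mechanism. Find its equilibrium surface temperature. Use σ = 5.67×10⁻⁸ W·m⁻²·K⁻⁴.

T ≈ 494 K

At equilibrium, absorbed power = emitted power.
Absorbing cross-section = A = 0.02110 m²; emitting surface = A = 0.02110 m² (ratio 1).
(1−a)S·A_cross = εσ·A_surf·T⁴  ⇒  T⁴ = (1−a)S/(1σ).
T⁴ = 0.260·13000/(1·5.67×10⁻⁸) = 5.961×10¹⁰ K⁴.
T = (5.961×10¹⁰)^(1/4).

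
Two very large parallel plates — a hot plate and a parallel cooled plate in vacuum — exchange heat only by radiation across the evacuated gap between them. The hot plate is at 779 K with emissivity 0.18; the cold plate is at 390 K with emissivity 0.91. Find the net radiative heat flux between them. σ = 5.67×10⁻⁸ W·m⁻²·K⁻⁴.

For two infinite grey parallel plates, q = σ(T₁⁴ − T₂⁴)/(1/ε₁ + 1/ε₂ − 1).
T₁⁴ − T₂⁴ = 3.683×10¹¹ − 2.313×10¹⁰ = 3.451×10¹¹ K⁴.
1/ε₁ + 1/ε₂ − 1 = 5.556 + 1.099 − 1 = 5.654.
q = 5.67×10⁻⁸ × 3.451×10¹¹ / 5.654.

q ≈ 3460 W/m²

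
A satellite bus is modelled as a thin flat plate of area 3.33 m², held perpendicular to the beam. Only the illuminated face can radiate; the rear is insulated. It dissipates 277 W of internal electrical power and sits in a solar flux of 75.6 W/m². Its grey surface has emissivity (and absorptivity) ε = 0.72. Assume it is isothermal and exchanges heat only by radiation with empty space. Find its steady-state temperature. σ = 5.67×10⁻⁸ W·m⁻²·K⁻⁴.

At steady state, absorbed solar power + internal power = radiated power.
Absorbed: α·S·A_cross = 0.72·75.6·3.330 = 181.3 W (cross-section A).
Total input = 181.3 + 277 = 458.3 W.
Radiated: εσ·A_surf·T⁴ with A_surf = A = 3.330 m².
T⁴ = 458.3/(0.72·5.67×10⁻⁸·3.330) = 3.371×10⁹ K⁴.

T ≈ 241 K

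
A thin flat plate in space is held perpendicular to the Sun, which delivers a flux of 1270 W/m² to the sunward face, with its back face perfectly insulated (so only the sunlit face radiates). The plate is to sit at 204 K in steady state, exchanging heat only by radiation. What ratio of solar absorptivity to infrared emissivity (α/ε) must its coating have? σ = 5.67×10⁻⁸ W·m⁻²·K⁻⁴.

α/ε ≈ 0.0773

Balance: αS·A = εσ·1A·T⁴ ⇒ α/ε = σT⁴/S.
α/ε = 5.67×10⁻⁸·(204)⁴/1270 = 5.67×10⁻⁸·1.732×10⁹/1270.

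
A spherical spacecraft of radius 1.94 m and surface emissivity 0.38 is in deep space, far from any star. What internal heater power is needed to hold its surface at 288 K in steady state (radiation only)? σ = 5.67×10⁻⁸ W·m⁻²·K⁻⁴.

P = εσ·4πr²·T⁴.
4πr² = 47.29 m²; T⁴ = 6.880×10⁹ K⁴.
P = 0.38·5.67×10⁻⁸·47.29·6.880×10⁹.

P ≈ 7010 W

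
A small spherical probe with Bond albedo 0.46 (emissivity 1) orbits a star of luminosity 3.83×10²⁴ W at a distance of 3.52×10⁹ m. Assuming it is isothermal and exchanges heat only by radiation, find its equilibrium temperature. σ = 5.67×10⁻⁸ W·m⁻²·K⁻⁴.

First find the stellar flux at distance d: S = L/(4πd²) = 3.83×10²⁴/(4π·(3.52×10⁹)²) = 24600 W/m².
For an isothermal sphere, absorbed (1−a)S·πr² = emitted σ·4πr²·T⁴, so T⁴ = (1−a)S/(4σ).
T⁴ = 0.540·24600/(4·5.67×10⁻⁸) = 5.857×10¹⁰ K⁴.

T ≈ 492 K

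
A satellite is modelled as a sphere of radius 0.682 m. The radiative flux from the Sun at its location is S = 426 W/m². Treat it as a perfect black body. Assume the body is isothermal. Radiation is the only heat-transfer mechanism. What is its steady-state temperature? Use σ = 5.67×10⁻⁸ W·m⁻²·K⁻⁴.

T ≈ 208 K

At equilibrium, absorbed power = emitted power.
Absorbing cross-section = πr² = 1.461 m²; emitting surface = 4πr² = 5.845 m² (ratio 4).
S·A_cross = εσ·A_surf·T⁴  ⇒  T⁴ = S/(4σ).
T⁴ = 1.00·426/(4·5.67×10⁻⁸) = 1.878×10⁹ K⁴.
T = (1.878×10⁹)^(1/4).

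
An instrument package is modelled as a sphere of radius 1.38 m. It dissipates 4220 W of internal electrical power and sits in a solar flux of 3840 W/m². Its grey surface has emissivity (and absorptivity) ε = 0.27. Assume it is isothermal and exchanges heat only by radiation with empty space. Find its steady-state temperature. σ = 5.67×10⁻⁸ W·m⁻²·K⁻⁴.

T ≈ 411 K

At steady state, absorbed solar power + internal power = radiated power.
Absorbed: α·S·A_cross = 0.27·3840·5.983 = 6203 W (cross-section πr²).
Total input = 6203 + 4220 = 10420 W.
Radiated: εσ·A_surf·T⁴ with A_surf = 4πr² = 23.93 m².
T⁴ = 10420/(0.27·5.67×10⁻⁸·23.93) = 2.845×10¹⁰ K⁴.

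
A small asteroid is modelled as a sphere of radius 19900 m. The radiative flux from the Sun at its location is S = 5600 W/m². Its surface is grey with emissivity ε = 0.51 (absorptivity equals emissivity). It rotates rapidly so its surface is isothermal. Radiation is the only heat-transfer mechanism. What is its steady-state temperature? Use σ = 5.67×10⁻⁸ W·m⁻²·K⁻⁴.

At equilibrium, absorbed power = emitted power.
Absorbing cross-section = πr² = 1.244×10⁹ m²; emitting surface = 4πr² = 4.976×10⁹ m² (ratio 4).
εS·A_cross = εσ·A_surf·T⁴  ⇒  T⁴ = S/(4σ)   (ε cancels).
T⁴ = 5600/(4·5.67×10⁻⁸) = 2.469×10¹⁰ K⁴.
T = (2.469×10¹⁰)^(1/4).

T ≈ 396 K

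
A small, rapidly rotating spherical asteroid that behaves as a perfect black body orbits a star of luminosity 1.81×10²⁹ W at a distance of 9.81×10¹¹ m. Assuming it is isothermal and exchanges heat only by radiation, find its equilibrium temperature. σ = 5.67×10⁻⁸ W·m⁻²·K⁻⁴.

T ≈ 507 K

First find the stellar flux at distance d: S = L/(4πd²) = 1.81×10²⁹/(4π·(9.81×10¹¹)²) = 14970 W/m².
For an isothermal sphere, absorbed (1−a)S·πr² = emitted σ·4πr²·T⁴, so T⁴ = (1−a)S/(4σ).
T⁴ = 1.00·14970/(4·5.67×10⁻⁸) = 6.599×10¹⁰ K⁴.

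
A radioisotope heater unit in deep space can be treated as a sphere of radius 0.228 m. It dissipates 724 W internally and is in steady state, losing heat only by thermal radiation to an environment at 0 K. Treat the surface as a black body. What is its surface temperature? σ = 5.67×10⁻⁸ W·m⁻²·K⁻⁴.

Steady state: internal power = radiated power, P = εσA T⁴.
Radiating area A = 4πr² = 0.6533 m².
T⁴ = P/(εσA) = 724/(1.0·5.67×10⁻⁸·0.6533) = 1.955×10¹⁰ K⁴.
T = (1.955×10¹⁰)^(1/4).

T ≈ 374 K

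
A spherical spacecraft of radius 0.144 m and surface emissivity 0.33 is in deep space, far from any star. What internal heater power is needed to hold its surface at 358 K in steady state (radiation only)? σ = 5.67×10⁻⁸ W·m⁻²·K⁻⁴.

P ≈ 80.1 W

P = εσ·4πr²·T⁴.
4πr² = 0.2606 m²; T⁴ = 1.643×10¹⁰ K⁴.
P = 0.33·5.67×10⁻⁸·0.2606·1.643×10¹⁰.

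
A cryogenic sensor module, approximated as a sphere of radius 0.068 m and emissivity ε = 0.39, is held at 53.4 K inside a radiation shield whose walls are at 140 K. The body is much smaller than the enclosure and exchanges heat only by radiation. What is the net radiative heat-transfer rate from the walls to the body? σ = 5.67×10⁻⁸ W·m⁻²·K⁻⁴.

P_net ≈ 0.483 W

For a small grey body in a large enclosure: P_net = εσA(T_body⁴ − T_wall⁴).
A = 4πr² = 0.05811 m²; T_body⁴ − T_wall⁴ = 8.131×10⁶ − 3.842×10⁸ = -3.760×10⁸ K⁴.
|P_net| = 0.39·5.67×10⁻⁸·0.05811·3.760×10⁸.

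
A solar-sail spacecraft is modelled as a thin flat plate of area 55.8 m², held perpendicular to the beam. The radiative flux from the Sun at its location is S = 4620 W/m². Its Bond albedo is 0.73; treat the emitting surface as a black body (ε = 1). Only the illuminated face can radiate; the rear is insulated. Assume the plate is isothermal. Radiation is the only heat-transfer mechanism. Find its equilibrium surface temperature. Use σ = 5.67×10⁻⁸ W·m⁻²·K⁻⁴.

T ≈ 385 K

At equilibrium, absorbed power = emitted power.
Absorbing cross-section = A = 55.80 m²; emitting surface = A = 55.80 m² (ratio 1).
(1−a)S·A_cross = εσ·A_surf·T⁴  ⇒  T⁴ = (1−a)S/(1σ).
T⁴ = 0.270·4620/(1·5.67×10⁻⁸) = 2.200×10¹⁰ K⁴.
T = (2.200×10¹⁰)^(1/4).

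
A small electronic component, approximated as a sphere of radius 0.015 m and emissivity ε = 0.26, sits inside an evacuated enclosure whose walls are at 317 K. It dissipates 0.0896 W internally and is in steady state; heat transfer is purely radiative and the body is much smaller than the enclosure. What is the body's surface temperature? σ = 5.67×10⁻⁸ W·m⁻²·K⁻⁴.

T ≈ 333 K

For a small grey body in a large enclosure, net radiated power = εσA(T⁴ − T_w⁴).
Steady state: P = εσA(T⁴ − T_w⁴) with A = 4πr² = 0.002827 m².
T⁴ = P/(εσA) + T_w⁴ = 0.0896/(0.26·5.67×10⁻⁸·0.002827) + (317)⁴
    = 2.150×10⁹ + 1.010×10¹⁰ = 1.225×10¹⁰ K⁴.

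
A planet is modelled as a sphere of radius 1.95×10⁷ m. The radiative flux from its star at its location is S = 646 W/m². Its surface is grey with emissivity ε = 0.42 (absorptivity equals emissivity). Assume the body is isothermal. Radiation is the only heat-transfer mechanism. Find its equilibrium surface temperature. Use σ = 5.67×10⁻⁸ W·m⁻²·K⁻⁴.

At equilibrium, absorbed power = emitted power.
Absorbing cross-section = πr² = 1.195×10¹⁵ m²; emitting surface = 4πr² = 4.778×10¹⁵ m² (ratio 4).
εS·A_cross = εσ·A_surf·T⁴  ⇒  T⁴ = S/(4σ)   (ε cancels).
T⁴ = 646/(4·5.67×10⁻⁸) = 2.848×10⁹ K⁴.
T = (2.848×10⁹)^(1/4).

T ≈ 231 K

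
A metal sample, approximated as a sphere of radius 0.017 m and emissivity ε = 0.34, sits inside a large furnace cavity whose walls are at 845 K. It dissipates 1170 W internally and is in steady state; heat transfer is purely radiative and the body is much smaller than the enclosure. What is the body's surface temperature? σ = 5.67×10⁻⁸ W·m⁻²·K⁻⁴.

T ≈ 2040 K

For a small grey body in a large enclosure, net radiated power = εσA(T⁴ − T_w⁴).
Steady state: P = εσA(T⁴ − T_w⁴) with A = 4πr² = 0.003632 m².
T⁴ = P/(εσA) + T_w⁴ = 1170/(0.34·5.67×10⁻⁸·0.003632) + (845)⁴
    = 1.671×10¹³ + 5.098×10¹¹ = 1.722×10¹³ K⁴.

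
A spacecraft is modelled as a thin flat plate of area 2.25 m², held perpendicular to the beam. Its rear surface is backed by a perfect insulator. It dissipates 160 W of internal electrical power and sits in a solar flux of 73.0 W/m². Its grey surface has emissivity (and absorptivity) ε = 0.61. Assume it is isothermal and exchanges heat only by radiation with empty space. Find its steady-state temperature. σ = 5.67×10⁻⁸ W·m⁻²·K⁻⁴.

At steady state, absorbed solar power + internal power = radiated power.
Absorbed: α·S·A_cross = 0.61·73.0·2.250 = 100.2 W (cross-section A).
Total input = 100.2 + 160 = 260.2 W.
Radiated: εσ·A_surf·T⁴ with A_surf = A = 2.250 m².
T⁴ = 260.2/(0.61·5.67×10⁻⁸·2.250) = 3.343×10⁹ K⁴.

T ≈ 240 K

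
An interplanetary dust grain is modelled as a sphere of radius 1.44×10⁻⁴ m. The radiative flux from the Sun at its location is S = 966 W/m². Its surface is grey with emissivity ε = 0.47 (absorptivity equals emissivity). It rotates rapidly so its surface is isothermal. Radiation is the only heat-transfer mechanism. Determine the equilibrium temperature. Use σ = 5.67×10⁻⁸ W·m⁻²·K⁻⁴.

At equilibrium, absorbed power = emitted power.
Absorbing cross-section = πr² = 6.514×10⁻⁸ m²; emitting surface = 4πr² = 2.606×10⁻⁷ m² (ratio 4).
εS·A_cross = εσ·A_surf·T⁴  ⇒  T⁴ = S/(4σ)   (ε cancels).
T⁴ = 966/(4·5.67×10⁻⁸) = 4.259×10⁹ K⁴.
T = (4.259×10⁹)^(1/4).

T ≈ 255 K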